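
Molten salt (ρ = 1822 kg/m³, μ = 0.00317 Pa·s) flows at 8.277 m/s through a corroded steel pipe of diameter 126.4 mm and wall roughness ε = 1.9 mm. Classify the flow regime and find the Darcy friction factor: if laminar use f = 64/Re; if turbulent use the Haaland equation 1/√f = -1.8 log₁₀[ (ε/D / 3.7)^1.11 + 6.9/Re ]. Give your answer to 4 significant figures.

Re = ρVD/μ = 1822·8.277·0.1264/0.00317 = 6.013e+05.
Re > 4000 → turbulent. ε/D = 0.0019/0.1264 = 0.015; Haaland: 1/√f = -1.8 log₁₀[0.00222 + 1.15e-05] = 4.774, so f = 0.04388.

f ≈ 0.04388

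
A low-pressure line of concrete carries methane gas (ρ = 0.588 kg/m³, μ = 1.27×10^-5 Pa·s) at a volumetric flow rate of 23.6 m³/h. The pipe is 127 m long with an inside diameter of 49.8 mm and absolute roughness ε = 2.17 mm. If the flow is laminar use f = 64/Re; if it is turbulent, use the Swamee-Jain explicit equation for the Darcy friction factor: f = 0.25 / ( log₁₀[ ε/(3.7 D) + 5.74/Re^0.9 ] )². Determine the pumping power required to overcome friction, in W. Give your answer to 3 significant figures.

Q = 23.6 m³/h = 23.6/3600 = 0.006556 m³/s.
Cross-sectional area A = πD²/4 = π(0.0498)²/4 = 0.001948 m²; mean velocity V = Q/A = 0.006556/0.001948 = 3.366 m/s.
Reynolds number Re = ρVD/μ = 0.588 · 3.366 · 0.0498 / 1.27e-05 = 7760.
Re > 4000 → turbulent. Relative roughness ε/D = 0.00217/0.0498 = 0.0436. Swamee-Jain: f = 0.25/(log₁₀[0.0436/3.7 + 5.74/7760^0.9])² = 0.25/(log₁₀[0.0118 + 0.00181])² = 0.25/(-1.867)² = 0.07173.
Darcy-Weisbach: ΔP = f(L/D)(ρV²/2) = 0.07173·(127/0.0498)·(0.588·3.366²/2) = 0.07173·2550·3.33 = 609.2 Pa.
Pumping power P = QΔP = 0.006556·609.2 = 3.994 W = 3.99 W.

P ≈ 3.99 W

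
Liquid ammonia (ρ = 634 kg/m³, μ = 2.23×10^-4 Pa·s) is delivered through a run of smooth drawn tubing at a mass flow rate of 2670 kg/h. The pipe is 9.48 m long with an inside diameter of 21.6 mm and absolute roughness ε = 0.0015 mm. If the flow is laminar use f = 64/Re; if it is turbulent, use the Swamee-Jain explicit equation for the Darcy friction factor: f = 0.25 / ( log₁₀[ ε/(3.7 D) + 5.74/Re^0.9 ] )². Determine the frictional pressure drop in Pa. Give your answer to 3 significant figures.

ṁ = 2670 kg/h = 2670/3600 = 0.7417 kg/s.
A = πD²/4 = π(0.0216)²/4 = 0.0003664 m²; mean velocity V = ṁ/(ρA) = 0.7417/(634 · 0.0003664) = 3.192 m/s.
Reynolds number Re = ρVD/μ = 634 · 3.192 · 0.0216 / 0.000223 = 1.96e+05.
Re > 4000 → turbulent. Relative roughness ε/D = 1.5e-06/0.0216 = 6.94e-05. Swamee-Jain: f = 0.25/(log₁₀[6.94e-05/3.7 + 5.74/1.96e+05^0.9])² = 0.25/(log₁₀[1.88e-05 + 9.9e-05])² = 0.25/(-3.929)² = 0.0162.
Darcy-Weisbach: ΔP = f(L/D)(ρV²/2) = 0.0162·(9.48/0.0216)·(634·3.192²/2) = 0.0162·438.9·3231 = 2.297e+04 Pa.

ΔP ≈ 23000 Pa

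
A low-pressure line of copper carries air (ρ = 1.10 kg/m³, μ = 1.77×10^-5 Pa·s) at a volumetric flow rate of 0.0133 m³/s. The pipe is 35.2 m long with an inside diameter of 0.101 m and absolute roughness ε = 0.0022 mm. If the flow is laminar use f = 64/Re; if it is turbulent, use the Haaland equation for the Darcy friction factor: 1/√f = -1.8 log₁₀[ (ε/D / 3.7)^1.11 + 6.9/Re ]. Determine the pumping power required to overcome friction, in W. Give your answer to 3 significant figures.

Cross-sectional area A = πD²/4 = π(0.101)²/4 = 0.008012 m²; mean velocity V = Q/A = 0.0133/0.008012 = 1.66 m/s.
Reynolds number Re = ρVD/μ = 1.1 · 1.66 · 0.101 / 1.77e-05 = 1.042e+04.
Re > 4000 → turbulent. Relative roughness ε/D = 2.2e-06/0.101 = 2.18e-05. Haaland: 1/√f = -1.8 log₁₀[(2.18e-05/3.7)^1.11 + 6.9/1.042e+04] = -1.8 log₁₀[1.57e-06 + 0.000662] = 5.72, so f = 0.03056.
Darcy-Weisbach: ΔP = f(L/D)(ρV²/2) = 0.03056·(35.2/0.101)·(1.1·1.66²/2) = 0.03056·348.5·1.516 = 16.14 Pa.
Pumping power P = QΔP = 0.0133·16.14 = 0.2147 W = 0.215 W.

P ≈ 0.215 W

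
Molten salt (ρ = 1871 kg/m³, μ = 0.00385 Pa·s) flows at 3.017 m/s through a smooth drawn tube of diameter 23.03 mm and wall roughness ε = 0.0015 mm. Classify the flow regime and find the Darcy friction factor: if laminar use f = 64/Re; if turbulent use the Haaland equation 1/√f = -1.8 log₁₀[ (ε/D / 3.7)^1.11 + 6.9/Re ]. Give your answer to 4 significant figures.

f ≈ 0.02281

Re = ρVD/μ = 1871·3.017·0.02303/0.00385 = 3.377e+04.
Re > 4000 → turbulent. ε/D = 1.5e-06/0.02303 = 6.51e-05; Haaland: 1/√f = -1.8 log₁₀[5.28e-06 + 0.000204] = 6.621, so f = 0.02281.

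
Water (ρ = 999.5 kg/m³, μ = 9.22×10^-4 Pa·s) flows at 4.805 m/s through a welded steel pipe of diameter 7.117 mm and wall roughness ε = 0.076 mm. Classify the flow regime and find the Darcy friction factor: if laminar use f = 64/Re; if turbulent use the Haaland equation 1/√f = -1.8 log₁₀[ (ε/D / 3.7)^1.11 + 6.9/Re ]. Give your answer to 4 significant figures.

f ≈ 0.04026

Re = ρVD/μ = 999.5·4.805·0.007117/0.000922 = 3.707e+04.
Re > 4000 → turbulent. ε/D = 7.6e-05/0.007117 = 0.0107; Haaland: 1/√f = -1.8 log₁₀[0.00152 + 0.000186] = 4.984, so f = 0.04026.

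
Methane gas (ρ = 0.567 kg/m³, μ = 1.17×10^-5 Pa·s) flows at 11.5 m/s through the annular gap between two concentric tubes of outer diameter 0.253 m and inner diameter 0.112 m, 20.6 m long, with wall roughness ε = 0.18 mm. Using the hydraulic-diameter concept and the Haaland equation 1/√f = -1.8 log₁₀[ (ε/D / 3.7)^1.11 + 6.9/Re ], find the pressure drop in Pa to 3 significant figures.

Hydraulic diameter D_h = 4A/P = D_o - D_i = 0.253 - 0.112 = 0.141 m.
Re = ρVD_h/μ = 0.567·11.5·0.141/1.17e-05 = 7.858e+04.
ε/D_h = 0.00018/0.141 = 0.00128; Haaland gives 1/√f = -1.8 log₁₀[0.000144+8.78e-05] = 6.544, so f = 0.02335.
ΔP = f(L/D_h)(ρV²/2) = 0.02335·20.6/0.141·37.49 = 127.9 Pa.

ΔP ≈ 128 Pa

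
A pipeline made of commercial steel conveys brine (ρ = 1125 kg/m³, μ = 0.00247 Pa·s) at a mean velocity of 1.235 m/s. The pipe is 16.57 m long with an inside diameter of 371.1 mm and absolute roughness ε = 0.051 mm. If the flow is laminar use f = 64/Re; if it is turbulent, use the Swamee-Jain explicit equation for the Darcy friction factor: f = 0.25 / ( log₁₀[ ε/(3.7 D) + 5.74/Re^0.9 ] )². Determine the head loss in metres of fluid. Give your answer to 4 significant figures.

h_f ≈ 0.05754 m

Reynolds number Re = ρVD/μ = 1125 · 1.235 · 0.3711 / 0.00247 = 2.087e+05.
Re > 4000 → turbulent. Relative roughness ε/D = 5.1e-05/0.3711 = 0.000137. Swamee-Jain: f = 0.25/(log₁₀[0.000137/3.7 + 5.74/2.087e+05^0.9])² = 0.25/(log₁₀[3.71e-05 + 9.36e-05])² = 0.25/(-3.884)² = 0.01658.
Darcy-Weisbach: ΔP = f(L/D)(ρV²/2) = 0.01658·(16.57/0.3711)·(1125·1.235²/2) = 0.01658·44.65·857.9 = 635 Pa.
Head loss h_f = ΔP/(ρg) = 635/(1125·9.81) = 0.05754 m.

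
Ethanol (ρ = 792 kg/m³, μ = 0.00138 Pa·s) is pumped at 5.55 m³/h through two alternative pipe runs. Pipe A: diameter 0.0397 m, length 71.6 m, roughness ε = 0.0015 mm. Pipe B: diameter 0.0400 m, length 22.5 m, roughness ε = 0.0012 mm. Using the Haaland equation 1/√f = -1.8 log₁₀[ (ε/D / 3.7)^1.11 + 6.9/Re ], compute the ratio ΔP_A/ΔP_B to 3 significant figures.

ΔP_A/ΔP_B ≈ 3.30

Pipe A: V = Q/A = 0.001542/0.001238 = 1.245 m/s; Re = 2.838e+04; ε/D = 3.78e-05; Haaland → f = 0.0237; ΔP_A = f(L/D)(ρV²/2) = 2.625e+04 Pa.
Pipe B: V = Q/A = 0.001542/0.001257 = 1.227 m/s; Re = 2.816e+04; ε/D = 3e-05; Haaland → f = 0.02372; ΔP_B = f(L/D)(ρV²/2) = 7954 Pa.
ΔP_A/ΔP_B = 2.625e+04/7954 = 3.30.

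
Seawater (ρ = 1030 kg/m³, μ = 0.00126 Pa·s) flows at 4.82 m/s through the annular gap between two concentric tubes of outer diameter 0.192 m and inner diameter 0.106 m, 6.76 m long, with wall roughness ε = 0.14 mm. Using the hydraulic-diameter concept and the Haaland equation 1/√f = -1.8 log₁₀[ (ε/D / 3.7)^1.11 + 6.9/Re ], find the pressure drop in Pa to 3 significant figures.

Hydraulic diameter D_h = 4A/P = D_o - D_i = 0.192 - 0.106 = 0.086 m.
Re = ρVD_h/μ = 1030·4.82·0.086/0.00126 = 3.389e+05.
ε/D_h = 0.00014/0.086 = 0.00163; Haaland gives 1/√f = -1.8 log₁₀[0.000188+2.04e-05] = 6.626, so f = 0.02278.
ΔP = f(L/D_h)(ρV²/2) = 0.02278·6.76/0.086·1.196e+04 = 2.142e+04 Pa.

ΔP ≈ 21400 Pa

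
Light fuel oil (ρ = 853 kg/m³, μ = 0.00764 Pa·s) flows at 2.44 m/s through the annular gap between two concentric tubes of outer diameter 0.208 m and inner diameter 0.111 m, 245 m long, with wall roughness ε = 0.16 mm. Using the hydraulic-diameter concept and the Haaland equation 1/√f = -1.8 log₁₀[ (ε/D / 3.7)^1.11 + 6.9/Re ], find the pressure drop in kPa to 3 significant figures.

Hydraulic diameter D_h = 4A/P = D_o - D_i = 0.208 - 0.111 = 0.097 m.
Re = ρVD_h/μ = 853·2.44·0.097/0.00764 = 2.643e+04.
ε/D_h = 0.00016/0.097 = 0.00165; Haaland gives 1/√f = -1.8 log₁₀[0.000191+0.000261] = 6.021, so f = 0.02759.
ΔP = f(L/D_h)(ρV²/2) = 0.02759·245/0.097·2539 = 1.769e+05 Pa.
ΔP = 177 kPa.

ΔP ≈ 177 kPa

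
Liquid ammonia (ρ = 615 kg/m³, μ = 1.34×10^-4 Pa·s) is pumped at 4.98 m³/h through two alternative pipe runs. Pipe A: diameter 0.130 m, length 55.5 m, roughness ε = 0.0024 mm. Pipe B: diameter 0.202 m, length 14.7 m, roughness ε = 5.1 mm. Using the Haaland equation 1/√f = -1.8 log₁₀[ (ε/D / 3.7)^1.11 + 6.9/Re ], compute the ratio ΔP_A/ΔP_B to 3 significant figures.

ΔP_A/ΔP_B ≈ 12.5

Pipe A: V = Q/A = 0.001383/0.01327 = 0.1042 m/s; Re = 6.218e+04; ε/D = 1.85e-05; Haaland → f = 0.01978; ΔP_A = f(L/D)(ρV²/2) = 28.21 Pa.
Pipe B: V = Q/A = 0.001383/0.03205 = 0.04317 m/s; Re = 4.002e+04; ε/D = 0.0252; Haaland → f = 0.05423; ΔP_B = f(L/D)(ρV²/2) = 2.261 Pa.
ΔP_A/ΔP_B = 28.21/2.261 = 12.5.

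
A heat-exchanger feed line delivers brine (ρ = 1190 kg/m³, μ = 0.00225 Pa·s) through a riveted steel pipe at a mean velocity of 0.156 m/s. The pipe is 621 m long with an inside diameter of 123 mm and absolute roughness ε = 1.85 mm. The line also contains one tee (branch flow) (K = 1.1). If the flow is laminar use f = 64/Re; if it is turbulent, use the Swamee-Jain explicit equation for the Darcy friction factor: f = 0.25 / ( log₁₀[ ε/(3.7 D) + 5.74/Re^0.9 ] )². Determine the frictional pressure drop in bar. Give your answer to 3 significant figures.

Reynolds number Re = ρVD/μ = 1190 · 0.156 · 0.123 / 0.00225 = 1.015e+04.
Re > 4000 → turbulent. Relative roughness ε/D = 0.00185/0.123 = 0.015. Swamee-Jain: f = 0.25/(log₁₀[0.015/3.7 + 5.74/1.015e+04^0.9])² = 0.25/(log₁₀[0.00407 + 0.00142])² = 0.25/(-2.261)² = 0.04892.
Total minor-loss coefficient ΣK = 1·1.1 = 1.1.
ΔP = [f·L/D + ΣK]·(ρV²/2) = [0.04892·621/0.123 + 1.1]·(1190·0.156²/2) = [247 + 1.1]·14.48 = 3592 Pa.
ΔP = 3592 Pa = 0.0359 bar.

ΔP ≈ 0.0359 bar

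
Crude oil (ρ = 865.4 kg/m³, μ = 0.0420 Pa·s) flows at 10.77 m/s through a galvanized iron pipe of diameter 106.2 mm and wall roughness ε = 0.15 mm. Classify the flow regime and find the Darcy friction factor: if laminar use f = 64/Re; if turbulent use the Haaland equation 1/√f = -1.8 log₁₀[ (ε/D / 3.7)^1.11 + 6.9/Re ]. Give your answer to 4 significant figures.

f ≈ 0.02761

Re = ρVD/μ = 865.4·10.77·0.1062/0.042 = 2.357e+04.
Re > 4000 → turbulent. ε/D = 0.00015/0.1062 = 0.00141; Haaland: 1/√f = -1.8 log₁₀[0.000161 + 0.000293] = 6.018, so f = 0.02761.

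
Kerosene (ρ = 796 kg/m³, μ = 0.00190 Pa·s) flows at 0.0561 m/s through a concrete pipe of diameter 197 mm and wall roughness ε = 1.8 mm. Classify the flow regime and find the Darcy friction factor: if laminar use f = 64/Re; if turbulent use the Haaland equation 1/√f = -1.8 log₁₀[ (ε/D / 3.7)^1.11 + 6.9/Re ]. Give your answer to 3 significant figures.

Re = ρVD/μ = 796·0.0561·0.197/0.0019 = 4630.
Re > 4000 → turbulent. ε/D = 0.0018/0.197 = 0.00914; Haaland: 1/√f = -1.8 log₁₀[0.00128 + 0.00149] = 4.605, so f = 0.04716.

f ≈ 0.0472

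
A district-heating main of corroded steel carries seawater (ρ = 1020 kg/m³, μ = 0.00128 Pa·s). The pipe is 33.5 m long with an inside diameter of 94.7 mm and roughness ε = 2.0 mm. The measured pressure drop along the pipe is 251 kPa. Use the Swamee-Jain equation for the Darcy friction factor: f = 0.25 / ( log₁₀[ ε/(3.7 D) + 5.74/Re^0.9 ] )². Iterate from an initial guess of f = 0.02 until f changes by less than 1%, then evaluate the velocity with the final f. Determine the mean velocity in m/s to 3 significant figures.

Rearranging Darcy-Weisbach: V = √(2·ΔP·D/(f·L·ρ)). With ε/D = 0.002/0.0947 = 0.0211, iterate starting from f = 0.02:
  f = 0.02 → V = √(2·2.51e+05·0.0947/(0.02·33.5·1020)) = 8.34 m/s; Re = ρVD/μ = 6.294e+05; f → 0.04978
  f = 0.04978 → V = 5.286 m/s; Re = 3.989e+05; f → 0.04984
Converged (Δf/f < 1%). With the final f = 0.04984: V = √(2·2.51e+05·0.0947/(0.04984·33.5·1020)) = 5.283 m/s.

V ≈ 5.28 m/s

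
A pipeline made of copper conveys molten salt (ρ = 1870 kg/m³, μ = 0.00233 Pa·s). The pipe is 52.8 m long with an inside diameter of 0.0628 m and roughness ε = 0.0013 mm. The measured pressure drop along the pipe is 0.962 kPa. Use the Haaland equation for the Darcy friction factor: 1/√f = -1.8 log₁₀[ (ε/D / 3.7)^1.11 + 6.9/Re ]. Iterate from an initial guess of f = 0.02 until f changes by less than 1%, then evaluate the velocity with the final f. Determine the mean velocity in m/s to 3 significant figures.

V ≈ 0.199 m/s

Rearranging Darcy-Weisbach: V = √(2·ΔP·D/(f·L·ρ)). With ε/D = 1.3e-06/0.0628 = 2.07e-05, iterate starting from f = 0.02:
  f = 0.02 → V = √(2·962·0.0628/(0.02·52.8·1870)) = 0.2474 m/s; Re = ρVD/μ = 1.247e+04; f → 0.02912
  f = 0.02912 → V = 0.205 m/s; Re = 1.033e+04; f → 0.03063
  f = 0.03063 → V = 0.1999 m/s; Re = 1.007e+04; f → 0.03084
Converged (Δf/f < 1%). With the final f = 0.03084: V = √(2·962·0.0628/(0.03084·52.8·1870)) = 0.1992 m/s.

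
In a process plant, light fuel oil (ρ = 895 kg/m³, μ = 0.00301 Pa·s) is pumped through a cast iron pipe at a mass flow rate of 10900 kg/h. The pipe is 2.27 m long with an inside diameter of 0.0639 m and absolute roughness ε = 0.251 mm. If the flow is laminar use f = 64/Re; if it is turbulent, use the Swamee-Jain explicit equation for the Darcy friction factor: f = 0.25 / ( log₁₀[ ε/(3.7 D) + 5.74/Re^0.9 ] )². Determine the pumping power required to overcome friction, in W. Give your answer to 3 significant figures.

ṁ = 10900 kg/h = 10900/3600 = 3.028 kg/s.
A = πD²/4 = π(0.0639)²/4 = 0.003207 m²; mean velocity V = ṁ/(ρA) = 3.028/(895 · 0.003207) = 1.055 m/s.
Reynolds number Re = ρVD/μ = 895 · 1.055 · 0.0639 / 0.00301 = 2.004e+04.
Re > 4000 → turbulent. Relative roughness ε/D = 0.000251/0.0639 = 0.00393. Swamee-Jain: f = 0.25/(log₁₀[0.00393/3.7 + 5.74/2.004e+04^0.9])² = 0.25/(log₁₀[0.00106 + 0.000771])² = 0.25/(-2.737)² = 0.03338.
Darcy-Weisbach: ΔP = f(L/D)(ρV²/2) = 0.03338·(2.27/0.0639)·(895·1.055²/2) = 0.03338·35.52·498 = 590.4 Pa.
Q = ṁ/ρ = 3.028/895 = 0.003383 m³/s.
Pumping power P = QΔP = 0.003383·590.4 = 1.997 W = 2.00 W.

P ≈ 2.00 W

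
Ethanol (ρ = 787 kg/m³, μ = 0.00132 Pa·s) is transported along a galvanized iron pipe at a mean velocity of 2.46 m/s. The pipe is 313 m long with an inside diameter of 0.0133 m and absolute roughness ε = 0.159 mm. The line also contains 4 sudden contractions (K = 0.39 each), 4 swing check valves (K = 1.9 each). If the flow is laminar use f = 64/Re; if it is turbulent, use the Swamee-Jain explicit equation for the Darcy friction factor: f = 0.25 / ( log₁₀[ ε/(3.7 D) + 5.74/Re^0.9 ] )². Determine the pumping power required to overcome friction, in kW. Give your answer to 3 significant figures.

Reynolds number Re = ρVD/μ = 787 · 2.46 · 0.0133 / 0.00132 = 1.951e+04.
Re > 4000 → turbulent. Relative roughness ε/D = 0.000159/0.0133 = 0.012. Swamee-Jain: f = 0.25/(log₁₀[0.012/3.7 + 5.74/1.951e+04^0.9])² = 0.25/(log₁₀[0.00323 + 0.00079])² = 0.25/(-2.396)² = 0.04356.
Total minor-loss coefficient ΣK = 4·0.39 + 4·1.9 = 9.16.
ΔP = [f·L/D + ΣK]·(ρV²/2) = [0.04356·313/0.0133 + 9.16]·(787·2.46²/2) = [1025 + 9.16]·2381 = 2.463e+06 Pa.
Q = V·A = 2.46·0.0001389 = 0.0003418 m³/s.
Pumping power P = QΔP = 0.0003418·2.463e+06 = 841.8 W = 0.842 kW.

P ≈ 0.842 kW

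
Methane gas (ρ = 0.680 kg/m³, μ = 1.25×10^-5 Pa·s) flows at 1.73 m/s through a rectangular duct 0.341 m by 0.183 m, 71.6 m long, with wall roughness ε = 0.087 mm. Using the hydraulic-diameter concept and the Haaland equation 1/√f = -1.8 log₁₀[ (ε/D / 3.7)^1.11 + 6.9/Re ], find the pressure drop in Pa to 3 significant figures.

ΔP ≈ 7.87 Pa

Hydraulic diameter D_h = 4A/P = 4·(0.341·0.183)/(2·(0.341+0.183)) = 0.2496/1.048 = 0.2382 m.
Re = ρVD_h/μ = 0.68·1.73·0.2382/1.25e-05 = 2.242e+04.
ε/D_h = 8.7e-05/0.2382 = 0.000365; Haaland gives 1/√f = -1.8 log₁₀[3.58e-05+0.000308] = 6.235, so f = 0.02572.
ΔP = f(L/D_h)(ρV²/2) = 0.02572·71.6/0.2382·1.018 = 7.869 Pa.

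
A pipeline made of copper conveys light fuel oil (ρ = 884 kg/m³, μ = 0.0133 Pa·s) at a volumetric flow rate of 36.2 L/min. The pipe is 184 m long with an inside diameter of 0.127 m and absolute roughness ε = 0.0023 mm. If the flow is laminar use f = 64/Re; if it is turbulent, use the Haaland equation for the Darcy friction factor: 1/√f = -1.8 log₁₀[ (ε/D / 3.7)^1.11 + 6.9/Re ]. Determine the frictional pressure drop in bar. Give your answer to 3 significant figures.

ΔP ≈ 0.00231 bar

Q = 36.2 L/min = 36.2/60000 = 0.0006033 m³/s.
Cross-sectional area A = πD²/4 = π(0.127)²/4 = 0.01267 m²; mean velocity V = Q/A = 0.0006033/0.01267 = 0.04763 m/s.
Reynolds number Re = ρVD/μ = 884 · 0.04763 · 0.127 / 0.0133 = 402.
Re < 2300 → laminar flow, so f = 64/Re = 64/402 = 0.1592 (the turbulent correlation is not needed).
Darcy-Weisbach: ΔP = f(L/D)(ρV²/2) = 0.1592·(184/0.127)·(884·0.04763²/2) = 0.1592·1449·1.003 = 231.2 Pa.
ΔP = 231.2 Pa = 0.00231 bar.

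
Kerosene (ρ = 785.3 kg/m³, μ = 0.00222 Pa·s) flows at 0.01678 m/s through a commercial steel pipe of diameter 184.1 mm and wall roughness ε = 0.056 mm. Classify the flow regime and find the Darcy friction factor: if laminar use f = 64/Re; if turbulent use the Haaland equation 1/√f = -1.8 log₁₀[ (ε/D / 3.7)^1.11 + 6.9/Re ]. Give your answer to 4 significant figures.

f ≈ 0.05857

Re = ρVD/μ = 785.3·0.01678·0.1841/0.00222 = 1093.
Re < 2300 → laminar, so f = 64/Re = 0.05857 (roughness is irrelevant in laminar flow).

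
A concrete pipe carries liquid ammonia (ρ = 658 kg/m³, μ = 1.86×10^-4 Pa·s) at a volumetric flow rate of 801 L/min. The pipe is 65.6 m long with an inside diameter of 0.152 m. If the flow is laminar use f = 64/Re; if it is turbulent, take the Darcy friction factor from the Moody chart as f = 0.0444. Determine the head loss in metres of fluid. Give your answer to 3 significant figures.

Q = 801 L/min = 801/60000 = 0.01335 m³/s.
Cross-sectional area A = πD²/4 = π(0.152)²/4 = 0.01815 m²; mean velocity V = Q/A = 0.01335/0.01815 = 0.7357 m/s.
Reynolds number Re = ρVD/μ = 658 · 0.7357 · 0.152 / 0.000186 = 3.956e+05.
Re > 4000 → turbulent; use the Moody-chart value f = 0.0444.
Darcy-Weisbach: ΔP = f(L/D)(ρV²/2) = 0.0444·(65.6/0.152)·(658·0.7357²/2) = 0.0444·431.6·178.1 = 3412 Pa.
Head loss h_f = ΔP/(ρg) = 3412/(658·9.81) = 0.529 m.

h_f ≈ 0.529 m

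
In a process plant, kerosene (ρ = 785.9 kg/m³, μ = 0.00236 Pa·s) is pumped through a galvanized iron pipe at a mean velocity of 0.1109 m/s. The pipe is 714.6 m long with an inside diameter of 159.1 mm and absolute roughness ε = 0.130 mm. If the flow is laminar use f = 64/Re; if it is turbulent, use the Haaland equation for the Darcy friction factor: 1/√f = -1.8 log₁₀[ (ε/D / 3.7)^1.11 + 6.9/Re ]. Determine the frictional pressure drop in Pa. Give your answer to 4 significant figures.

Reynolds number Re = ρVD/μ = 785.9 · 0.1109 · 0.1591 / 0.00236 = 5876.
Re > 4000 → turbulent. Relative roughness ε/D = 0.00013/0.1591 = 0.000817. Haaland: 1/√f = -1.8 log₁₀[(0.000817/3.7)^1.11 + 6.9/5876] = -1.8 log₁₀[8.75e-05 + 0.00117] = 5.218, so f = 0.03672.
Darcy-Weisbach: ΔP = f(L/D)(ρV²/2) = 0.03672·(714.6/0.1591)·(785.9·0.1109²/2) = 0.03672·4492·4.833 = 797.2 Pa.

ΔP ≈ 797.2 Pa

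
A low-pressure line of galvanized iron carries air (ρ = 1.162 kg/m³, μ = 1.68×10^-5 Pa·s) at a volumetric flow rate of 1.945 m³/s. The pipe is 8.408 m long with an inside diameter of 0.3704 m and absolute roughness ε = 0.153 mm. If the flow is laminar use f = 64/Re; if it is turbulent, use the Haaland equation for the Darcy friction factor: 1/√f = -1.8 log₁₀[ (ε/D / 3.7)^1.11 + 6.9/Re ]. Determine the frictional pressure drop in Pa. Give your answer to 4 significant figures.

ΔP ≈ 73.35 Pa

Cross-sectional area A = πD²/4 = π(0.3704)²/4 = 0.1078 m²; mean velocity V = Q/A = 1.945/0.1078 = 18.05 m/s.
Reynolds number Re = ρVD/μ = 1.162 · 18.05 · 0.3704 / 1.68e-05 = 4.624e+05.
Re > 4000 → turbulent. Relative roughness ε/D = 0.000153/0.3704 = 0.000413. Haaland: 1/√f = -1.8 log₁₀[(0.000413/3.7)^1.11 + 6.9/4.624e+05] = -1.8 log₁₀[4.1e-05 + 1.49e-05] = 7.654, so f = 0.01707.
Darcy-Weisbach: ΔP = f(L/D)(ρV²/2) = 0.01707·(8.408/0.3704)·(1.162·18.05²/2) = 0.01707·22.7·189.3 = 73.35 Pa.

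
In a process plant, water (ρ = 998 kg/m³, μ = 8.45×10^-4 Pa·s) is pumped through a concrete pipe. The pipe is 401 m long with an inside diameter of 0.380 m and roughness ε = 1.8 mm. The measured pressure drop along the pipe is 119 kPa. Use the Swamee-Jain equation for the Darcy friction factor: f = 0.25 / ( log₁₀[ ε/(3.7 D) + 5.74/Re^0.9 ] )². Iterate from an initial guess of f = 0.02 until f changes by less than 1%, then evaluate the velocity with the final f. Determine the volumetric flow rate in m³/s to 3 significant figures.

Q ≈ 0.311 m³/s

Rearranging Darcy-Weisbach: V = √(2·ΔP·D/(f·L·ρ)). With ε/D = 0.0018/0.38 = 0.00474, iterate starting from f = 0.02:
  f = 0.02 → V = √(2·1.19e+05·0.38/(0.02·401·998)) = 3.361 m/s; Re = ρVD/μ = 1.509e+06; f → 0.02999
  f = 0.02999 → V = 2.745 m/s; Re = 1.232e+06; f → 0.03001
Converged (Δf/f < 1%). With the final f = 0.03001: V = √(2·1.19e+05·0.38/(0.03001·401·998)) = 2.744 m/s.
Q = V·A = 2.744·(π/4·0.38²) = 0.3112 m³/s = 0.311 m³/s.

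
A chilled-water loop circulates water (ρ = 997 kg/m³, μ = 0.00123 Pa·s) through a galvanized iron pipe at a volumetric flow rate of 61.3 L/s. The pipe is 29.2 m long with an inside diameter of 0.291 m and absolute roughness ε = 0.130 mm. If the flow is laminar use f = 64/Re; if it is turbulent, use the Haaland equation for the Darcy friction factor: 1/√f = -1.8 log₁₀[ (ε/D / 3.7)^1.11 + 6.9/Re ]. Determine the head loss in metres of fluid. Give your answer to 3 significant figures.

Q = 61.3 L/s = 61.3/1000 = 0.0613 m³/s.
Cross-sectional area A = πD²/4 = π(0.291)²/4 = 0.06651 m²; mean velocity V = Q/A = 0.0613/0.06651 = 0.9217 m/s.
Reynolds number Re = ρVD/μ = 997 · 0.9217 · 0.291 / 0.00123 = 2.174e+05.
Re > 4000 → turbulent. Relative roughness ε/D = 0.00013/0.291 = 0.000447. Haaland: 1/√f = -1.8 log₁₀[(0.000447/3.7)^1.11 + 6.9/2.174e+05] = -1.8 log₁₀[4.48e-05 + 3.17e-05] = 7.409, so f = 0.01821.
Darcy-Weisbach: ΔP = f(L/D)(ρV²/2) = 0.01821·(29.2/0.291)·(997·0.9217²/2) = 0.01821·100.3·423.5 = 774 Pa.
Head loss h_f = ΔP/(ρg) = 774/(997·9.81) = 0.0791 m.

h_f ≈ 0.0791 m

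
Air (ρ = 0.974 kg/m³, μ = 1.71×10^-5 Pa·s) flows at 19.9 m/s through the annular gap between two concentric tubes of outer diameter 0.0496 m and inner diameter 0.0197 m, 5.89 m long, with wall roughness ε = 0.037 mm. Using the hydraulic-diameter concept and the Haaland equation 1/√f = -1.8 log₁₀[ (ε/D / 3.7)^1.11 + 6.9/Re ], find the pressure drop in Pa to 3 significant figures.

Hydraulic diameter D_h = 4A/P = D_o - D_i = 0.0496 - 0.0197 = 0.0299 m.
Re = ρVD_h/μ = 0.974·19.9·0.0299/1.71e-05 = 3.389e+04.
ε/D_h = 3.7e-05/0.0299 = 0.00124; Haaland gives 1/√f = -1.8 log₁₀[0.000139+0.000204] = 6.238, so f = 0.0257.
ΔP = f(L/D_h)(ρV²/2) = 0.0257·5.89/0.0299·192.9 = 976.3 Pa.

ΔP ≈ 976 Pa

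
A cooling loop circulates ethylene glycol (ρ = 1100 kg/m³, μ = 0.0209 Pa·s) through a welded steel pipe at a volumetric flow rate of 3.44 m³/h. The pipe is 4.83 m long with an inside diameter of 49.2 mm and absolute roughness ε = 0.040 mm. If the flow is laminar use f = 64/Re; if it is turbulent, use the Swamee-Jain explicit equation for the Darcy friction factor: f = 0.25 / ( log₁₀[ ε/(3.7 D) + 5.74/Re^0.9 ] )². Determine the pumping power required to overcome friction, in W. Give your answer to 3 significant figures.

P ≈ 0.641 W

Q = 3.44 m³/h = 3.44/3600 = 0.0009556 m³/s.
Cross-sectional area A = πD²/4 = π(0.0492)²/4 = 0.001901 m²; mean velocity V = Q/A = 0.0009556/0.001901 = 0.5026 m/s.
Reynolds number Re = ρVD/μ = 1100 · 0.5026 · 0.0492 / 0.0209 = 1302.
Re < 2300 → laminar flow, so f = 64/Re = 64/1302 = 0.04917 (the turbulent correlation is not needed).
Darcy-Weisbach: ΔP = f(L/D)(ρV²/2) = 0.04917·(4.83/0.0492)·(1100·0.5026²/2) = 0.04917·98.17·138.9 = 670.7 Pa.
Pumping power P = QΔP = 0.0009556·670.7 = 0.6409 W = 0.641 W.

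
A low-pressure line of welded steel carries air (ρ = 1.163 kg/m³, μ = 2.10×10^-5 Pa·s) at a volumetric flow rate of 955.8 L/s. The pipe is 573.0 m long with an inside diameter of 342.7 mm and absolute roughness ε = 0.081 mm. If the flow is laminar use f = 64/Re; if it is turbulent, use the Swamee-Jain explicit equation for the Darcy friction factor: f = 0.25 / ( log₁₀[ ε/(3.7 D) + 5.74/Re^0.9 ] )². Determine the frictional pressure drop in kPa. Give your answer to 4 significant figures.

ΔP ≈ 1.818 kPa

Q = 955.8 L/s = 955.8/1000 = 0.9558 m³/s.
Cross-sectional area A = πD²/4 = π(0.3427)²/4 = 0.09224 m²; mean velocity V = Q/A = 0.9558/0.09224 = 10.36 m/s.
Reynolds number Re = ρVD/μ = 1.163 · 10.36 · 0.3427 / 2.1e-05 = 1.967e+05.
Re > 4000 → turbulent. Relative roughness ε/D = 8.1e-05/0.3427 = 0.000236. Swamee-Jain: f = 0.25/(log₁₀[0.000236/3.7 + 5.74/1.967e+05^0.9])² = 0.25/(log₁₀[6.39e-05 + 9.88e-05])² = 0.25/(-3.789)² = 0.01742.
Darcy-Weisbach: ΔP = f(L/D)(ρV²/2) = 0.01742·(573/0.3427)·(1.163·10.36²/2) = 0.01742·1672·62.44 = 1818 Pa.
ΔP = 1818 Pa = 1.818 kPa.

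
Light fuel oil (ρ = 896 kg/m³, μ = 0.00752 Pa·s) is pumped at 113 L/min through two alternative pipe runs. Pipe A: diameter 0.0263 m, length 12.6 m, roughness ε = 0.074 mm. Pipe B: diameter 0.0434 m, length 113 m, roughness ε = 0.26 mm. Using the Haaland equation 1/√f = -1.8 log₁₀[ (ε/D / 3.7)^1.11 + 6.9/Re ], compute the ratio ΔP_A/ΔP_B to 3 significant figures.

ΔP_A/ΔP_B ≈ 1.13

Pipe A: V = Q/A = 0.001883/0.0005433 = 3.467 m/s; Re = 1.086e+04; ε/D = 0.00281; Haaland → f = 0.0341; ΔP_A = f(L/D)(ρV²/2) = 8.795e+04 Pa.
Pipe B: V = Q/A = 0.001883/0.001479 = 1.273 m/s; Re = 6583; ε/D = 0.00599; Haaland → f = 0.0413; ΔP_B = f(L/D)(ρV²/2) = 7.808e+04 Pa.
ΔP_A/ΔP_B = 8.795e+04/7.808e+04 = 1.13.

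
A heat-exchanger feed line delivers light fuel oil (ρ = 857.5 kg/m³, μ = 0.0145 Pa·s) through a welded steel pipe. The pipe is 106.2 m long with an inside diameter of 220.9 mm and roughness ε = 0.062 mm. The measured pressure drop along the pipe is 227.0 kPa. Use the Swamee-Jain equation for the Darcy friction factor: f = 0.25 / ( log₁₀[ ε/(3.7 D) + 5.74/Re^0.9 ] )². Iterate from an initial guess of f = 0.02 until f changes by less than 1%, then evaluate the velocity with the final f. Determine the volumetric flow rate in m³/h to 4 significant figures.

Q ≈ 1038 m³/h

Rearranging Darcy-Weisbach: V = √(2·ΔP·D/(f·L·ρ)). With ε/D = 6.2e-05/0.2209 = 0.000281, iterate starting from f = 0.02:
  f = 0.02 → V = √(2·2.27e+05·0.2209/(0.02·106.2·857.5)) = 7.42 m/s; Re = ρVD/μ = 9.694e+04; f → 0.0195
  f = 0.0195 → V = 7.516 m/s; Re = 9.818e+04; f → 0.01946
Converged (Δf/f < 1%). With the final f = 0.01946: V = √(2·2.27e+05·0.2209/(0.01946·106.2·857.5)) = 7.523 m/s.
Q = V·A = 7.523·(π/4·0.2209²) = 0.2883 m³/s = 1038 m³/h.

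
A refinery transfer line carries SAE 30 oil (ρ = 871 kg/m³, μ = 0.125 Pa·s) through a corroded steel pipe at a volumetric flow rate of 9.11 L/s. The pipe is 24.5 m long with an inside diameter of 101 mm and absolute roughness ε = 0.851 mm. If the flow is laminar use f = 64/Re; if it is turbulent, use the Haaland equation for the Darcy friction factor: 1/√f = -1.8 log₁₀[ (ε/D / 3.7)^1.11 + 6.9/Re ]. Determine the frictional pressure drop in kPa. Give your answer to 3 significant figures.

Q = 9.11 L/s = 9.11/1000 = 0.00911 m³/s.
Cross-sectional area A = πD²/4 = π(0.101)²/4 = 0.008012 m²; mean velocity V = Q/A = 0.00911/0.008012 = 1.137 m/s.
Reynolds number Re = ρVD/μ = 871 · 1.137 · 0.101 / 0.125 = 800.2.
Re < 2300 → laminar flow, so f = 64/Re = 64/800.2 = 0.07998 (the turbulent correlation is not needed).
Darcy-Weisbach: ΔP = f(L/D)(ρV²/2) = 0.07998·(24.5/0.101)·(871·1.137²/2) = 0.07998·242.6·563.1 = 1.092e+04 Pa.
ΔP = 1.092e+04 Pa = 10.9 kPa.

ΔP ≈ 10.9 kPa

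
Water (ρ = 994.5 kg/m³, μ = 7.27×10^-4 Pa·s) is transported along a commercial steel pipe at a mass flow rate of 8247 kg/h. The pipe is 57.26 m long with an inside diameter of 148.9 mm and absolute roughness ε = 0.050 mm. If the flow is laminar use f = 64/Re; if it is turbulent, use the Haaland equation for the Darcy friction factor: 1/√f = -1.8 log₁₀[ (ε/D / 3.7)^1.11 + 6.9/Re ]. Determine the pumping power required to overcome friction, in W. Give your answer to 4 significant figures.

ṁ = 8247 kg/h = 8247/3600 = 2.291 kg/s.
A = πD²/4 = π(0.1489)²/4 = 0.01741 m²; mean velocity V = ṁ/(ρA) = 2.291/(994.5 · 0.01741) = 0.1323 m/s.
Reynolds number Re = ρVD/μ = 994.5 · 0.1323 · 0.1489 / 0.000727 = 2.694e+04.
Re > 4000 → turbulent. Relative roughness ε/D = 5e-05/0.1489 = 0.000336. Haaland: 1/√f = -1.8 log₁₀[(0.000336/3.7)^1.11 + 6.9/2.694e+04] = -1.8 log₁₀[3.26e-05 + 0.000256] = 6.371, so f = 0.02463.
Darcy-Weisbach: ΔP = f(L/D)(ρV²/2) = 0.02463·(57.26/0.1489)·(994.5·0.1323²/2) = 0.02463·384.6·8.701 = 82.43 Pa.
Q = ṁ/ρ = 2.291/994.5 = 0.002304 m³/s.
Pumping power P = QΔP = 0.002304·82.43 = 0.18988 W = 0.1899 W.

P ≈ 0.1899 W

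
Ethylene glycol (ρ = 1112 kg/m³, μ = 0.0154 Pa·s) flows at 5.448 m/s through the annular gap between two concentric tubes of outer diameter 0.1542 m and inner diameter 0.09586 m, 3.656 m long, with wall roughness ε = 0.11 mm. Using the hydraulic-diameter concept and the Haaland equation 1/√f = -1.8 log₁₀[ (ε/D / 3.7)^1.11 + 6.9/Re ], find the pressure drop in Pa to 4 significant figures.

ΔP ≈ 29630 Pa

Hydraulic diameter D_h = 4A/P = D_o - D_i = 0.1542 - 0.09586 = 0.05834 m.
Re = ρVD_h/μ = 1112·5.448·0.05834/0.0154 = 2.295e+04.
ε/D_h = 0.00011/0.05834 = 0.00189; Haaland gives 1/√f = -1.8 log₁₀[0.000221+0.000301] = 5.908, so f = 0.02865.
ΔP = f(L/D_h)(ρV²/2) = 0.02865·3.656/0.05834·1.65e+04 = 2.963e+04 Pa.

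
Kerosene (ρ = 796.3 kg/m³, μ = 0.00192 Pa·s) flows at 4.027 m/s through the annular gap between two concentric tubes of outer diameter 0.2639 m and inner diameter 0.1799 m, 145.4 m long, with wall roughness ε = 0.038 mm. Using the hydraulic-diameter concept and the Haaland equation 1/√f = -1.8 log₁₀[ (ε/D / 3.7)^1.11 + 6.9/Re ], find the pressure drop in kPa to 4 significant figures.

ΔP ≈ 213.0 kPa

Hydraulic diameter D_h = 4A/P = D_o - D_i = 0.2639 - 0.1799 = 0.084 m.
Re = ρVD_h/μ = 796.3·4.027·0.084/0.00192 = 1.403e+05.
ε/D_h = 3.8e-05/0.084 = 0.000452; Haaland gives 1/√f = -1.8 log₁₀[4.54e-05+4.92e-05] = 7.244, so f = 0.01906.
ΔP = f(L/D_h)(ρV²/2) = 0.01906·145.4/0.084·6457 = 2.13e+05 Pa.
ΔP = 213.0 kPa.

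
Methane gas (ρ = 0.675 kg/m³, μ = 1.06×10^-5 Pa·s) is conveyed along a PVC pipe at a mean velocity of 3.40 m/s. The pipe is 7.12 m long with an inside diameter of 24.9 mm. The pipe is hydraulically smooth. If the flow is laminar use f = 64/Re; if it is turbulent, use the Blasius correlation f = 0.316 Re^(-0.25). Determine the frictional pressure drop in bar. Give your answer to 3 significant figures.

Reynolds number Re = ρVD/μ = 0.675 · 3.4 · 0.0249 / 1.06e-05 = 5391.
Re > 4000 → turbulent. Smooth-pipe (Blasius): f = 0.316 Re^(-0.25) = 0.316/(5391)^0.25 = 0.03688.
Darcy-Weisbach: ΔP = f(L/D)(ρV²/2) = 0.03688·(7.12/0.0249)·(0.675·3.4²/2) = 0.03688·285.9·3.901 = 41.14 Pa.
ΔP = 41.14 Pa = 4.11×10^-4 bar.

ΔP ≈ 4.11×10^-4 bar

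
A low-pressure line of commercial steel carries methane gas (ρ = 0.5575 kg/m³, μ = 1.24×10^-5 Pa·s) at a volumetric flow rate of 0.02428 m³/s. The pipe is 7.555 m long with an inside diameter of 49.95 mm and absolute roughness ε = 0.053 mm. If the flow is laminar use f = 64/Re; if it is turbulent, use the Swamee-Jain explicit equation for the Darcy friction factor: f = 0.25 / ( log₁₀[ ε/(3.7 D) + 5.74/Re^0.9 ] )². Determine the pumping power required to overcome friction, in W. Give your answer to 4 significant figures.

Cross-sectional area A = πD²/4 = π(0.04995)²/4 = 0.00196 m²; mean velocity V = Q/A = 0.02428/0.00196 = 12.39 m/s.
Reynolds number Re = ρVD/μ = 0.5575 · 12.39 · 0.04995 / 1.24e-05 = 2.783e+04.
Re > 4000 → turbulent. Relative roughness ε/D = 5.3e-05/0.04995 = 0.00106. Swamee-Jain: f = 0.25/(log₁₀[0.00106/3.7 + 5.74/2.783e+04^0.9])² = 0.25/(log₁₀[0.000287 + 0.000574])² = 0.25/(-3.065)² = 0.02661.
Darcy-Weisbach: ΔP = f(L/D)(ρV²/2) = 0.02661·(7.555/0.04995)·(0.5575·12.39²/2) = 0.02661·151.3·42.79 = 172.2 Pa.
Pumping power P = QΔP = 0.02428·172.2 = 4.1820 W = 4.182 W.

P ≈ 4.182 W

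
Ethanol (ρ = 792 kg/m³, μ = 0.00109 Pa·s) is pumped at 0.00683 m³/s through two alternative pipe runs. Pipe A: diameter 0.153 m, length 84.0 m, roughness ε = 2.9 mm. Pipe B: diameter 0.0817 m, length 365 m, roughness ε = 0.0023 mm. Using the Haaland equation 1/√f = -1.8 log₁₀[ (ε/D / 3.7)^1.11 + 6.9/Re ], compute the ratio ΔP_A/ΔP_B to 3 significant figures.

ΔP_A/ΔP_B ≈ 0.0257

Pipe A: V = Q/A = 0.00683/0.01839 = 0.3715 m/s; Re = 4.13e+04; ε/D = 0.019; Haaland → f = 0.04868; ΔP_A = f(L/D)(ρV²/2) = 1461 Pa.
Pipe B: V = Q/A = 0.00683/0.005242 = 1.303 m/s; Re = 7.734e+04; ε/D = 2.82e-05; Haaland → f = 0.01891; ΔP_B = f(L/D)(ρV²/2) = 5.68e+04 Pa.
ΔP_A/ΔP_B = 1461/5.68e+04 = 0.0257.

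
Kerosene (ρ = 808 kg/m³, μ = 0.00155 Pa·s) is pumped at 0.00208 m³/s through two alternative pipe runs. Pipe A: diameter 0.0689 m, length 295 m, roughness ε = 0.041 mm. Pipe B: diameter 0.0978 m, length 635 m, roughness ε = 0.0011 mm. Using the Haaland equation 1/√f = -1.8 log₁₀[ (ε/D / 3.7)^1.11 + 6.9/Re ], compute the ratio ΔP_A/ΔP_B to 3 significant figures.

ΔP_A/ΔP_B ≈ 2.55

Pipe A: V = Q/A = 0.00208/0.003728 = 0.5579 m/s; Re = 2.004e+04; ε/D = 0.000595; Haaland → f = 0.02683; ΔP_A = f(L/D)(ρV²/2) = 1.444e+04 Pa.
Pipe B: V = Q/A = 0.00208/0.007512 = 0.2769 m/s; Re = 1.412e+04; ε/D = 1.12e-05; Haaland → f = 0.02817; ΔP_B = f(L/D)(ρV²/2) = 5664 Pa.
ΔP_A/ΔP_B = 1.444e+04/5664 = 2.55.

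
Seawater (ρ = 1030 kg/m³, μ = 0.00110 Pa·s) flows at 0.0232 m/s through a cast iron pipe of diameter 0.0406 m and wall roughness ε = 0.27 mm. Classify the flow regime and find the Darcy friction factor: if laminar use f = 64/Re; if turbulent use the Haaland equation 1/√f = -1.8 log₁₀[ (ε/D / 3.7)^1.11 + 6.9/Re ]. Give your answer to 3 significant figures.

f ≈ 0.0726

Re = ρVD/μ = 1030·0.0232·0.0406/0.0011 = 882.
Re < 2300 → laminar, so f = 64/Re = 0.07256 (roughness is irrelevant in laminar flow).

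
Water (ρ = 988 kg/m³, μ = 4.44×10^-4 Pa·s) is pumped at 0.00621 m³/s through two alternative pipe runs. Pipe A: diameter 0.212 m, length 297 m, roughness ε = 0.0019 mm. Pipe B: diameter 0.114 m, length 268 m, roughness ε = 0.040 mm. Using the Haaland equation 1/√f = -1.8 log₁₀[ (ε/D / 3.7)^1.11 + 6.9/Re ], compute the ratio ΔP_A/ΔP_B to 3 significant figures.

Pipe A: V = Q/A = 0.00621/0.0353 = 0.1759 m/s; Re = 8.299e+04; ε/D = 8.96e-06; Haaland → f = 0.01857; ΔP_A = f(L/D)(ρV²/2) = 397.7 Pa.
Pipe B: V = Q/A = 0.00621/0.01021 = 0.6084 m/s; Re = 1.543e+05; ε/D = 0.000351; Haaland → f = 0.01834; ΔP_B = f(L/D)(ρV²/2) = 7882 Pa.
ΔP_A/ΔP_B = 397.7/7882 = 0.0505.

ΔP_A/ΔP_B ≈ 0.0505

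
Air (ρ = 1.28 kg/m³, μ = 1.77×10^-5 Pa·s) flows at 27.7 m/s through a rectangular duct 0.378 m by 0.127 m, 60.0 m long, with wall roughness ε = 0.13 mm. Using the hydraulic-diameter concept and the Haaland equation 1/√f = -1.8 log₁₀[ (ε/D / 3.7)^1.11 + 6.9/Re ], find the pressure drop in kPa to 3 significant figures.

Hydraulic diameter D_h = 4A/P = 4·(0.378·0.127)/(2·(0.378+0.127)) = 0.192/1.01 = 0.1901 m.
Re = ρVD_h/μ = 1.28·27.7·0.1901/1.77e-05 = 3.808e+05.
ε/D_h = 0.00013/0.1901 = 0.000684; Haaland gives 1/√f = -1.8 log₁₀[7.18e-05+1.81e-05] = 7.283, so f = 0.01885.
ΔP = f(L/D_h)(ρV²/2) = 0.01885·60/0.1901·491.1 = 2922 Pa.
ΔP = 2.92 kPa.

ΔP ≈ 2.92 kPa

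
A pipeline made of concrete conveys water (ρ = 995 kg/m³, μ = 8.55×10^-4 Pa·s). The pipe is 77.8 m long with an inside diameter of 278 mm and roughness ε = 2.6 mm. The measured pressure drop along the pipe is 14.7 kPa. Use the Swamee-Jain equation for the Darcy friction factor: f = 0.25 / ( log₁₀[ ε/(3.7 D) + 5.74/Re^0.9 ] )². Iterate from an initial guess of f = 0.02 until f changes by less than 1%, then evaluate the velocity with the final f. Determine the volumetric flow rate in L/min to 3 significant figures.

Rearranging Darcy-Weisbach: V = √(2·ΔP·D/(f·L·ρ)). With ε/D = 0.0026/0.278 = 0.00935, iterate starting from f = 0.02:
  f = 0.02 → V = √(2·1.47e+04·0.278/(0.02·77.8·995)) = 2.298 m/s; Re = ρVD/μ = 7.433e+05; f → 0.03721
  f = 0.03721 → V = 1.685 m/s; Re = 5.45e+05; f → 0.03725
Converged (Δf/f < 1%). With the final f = 0.03725: V = √(2·1.47e+04·0.278/(0.03725·77.8·995)) = 1.684 m/s.
Q = V·A = 1.684·(π/4·0.278²) = 0.1022 m³/s = 6130 L/min.

Q ≈ 6130 L/min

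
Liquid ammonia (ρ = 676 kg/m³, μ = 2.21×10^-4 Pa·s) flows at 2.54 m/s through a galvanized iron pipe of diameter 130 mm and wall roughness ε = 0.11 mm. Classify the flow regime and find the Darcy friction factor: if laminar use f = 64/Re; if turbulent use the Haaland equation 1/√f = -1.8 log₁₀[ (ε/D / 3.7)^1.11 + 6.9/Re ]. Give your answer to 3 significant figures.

f ≈ 0.0192

Re = ρVD/μ = 676·2.54·0.13/0.000221 = 1.01e+06.
Re > 4000 → turbulent. ε/D = 0.00011/0.13 = 0.000846; Haaland: 1/√f = -1.8 log₁₀[9.09e-05 + 6.83e-06] = 7.218, so f = 0.0192.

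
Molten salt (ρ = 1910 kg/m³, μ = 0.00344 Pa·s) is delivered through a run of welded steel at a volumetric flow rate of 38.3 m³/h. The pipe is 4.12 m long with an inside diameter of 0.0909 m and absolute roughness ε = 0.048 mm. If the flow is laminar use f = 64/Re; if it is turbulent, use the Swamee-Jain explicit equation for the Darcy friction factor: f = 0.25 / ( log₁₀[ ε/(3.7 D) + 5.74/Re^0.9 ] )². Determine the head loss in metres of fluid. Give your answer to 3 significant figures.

h_f ≈ 0.131 m

Q = 38.3 m³/h = 38.3/3600 = 0.01064 m³/s.
Cross-sectional area A = πD²/4 = π(0.0909)²/4 = 0.00649 m²; mean velocity V = Q/A = 0.01064/0.00649 = 1.639 m/s.
Reynolds number Re = ρVD/μ = 1910 · 1.639 · 0.0909 / 0.00344 = 8.274e+04.
Re > 4000 → turbulent. Relative roughness ε/D = 4.8e-05/0.0909 = 0.000528. Swamee-Jain: f = 0.25/(log₁₀[0.000528/3.7 + 5.74/8.274e+04^0.9])² = 0.25/(log₁₀[0.000143 + 0.000215])² = 0.25/(-3.446)² = 0.02105.
Darcy-Weisbach: ΔP = f(L/D)(ρV²/2) = 0.02105·(4.12/0.0909)·(1910·1.639²/2) = 0.02105·45.32·2567 = 2449 Pa.
Head loss h_f = ΔP/(ρg) = 2449/(1910·9.81) = 0.131 m.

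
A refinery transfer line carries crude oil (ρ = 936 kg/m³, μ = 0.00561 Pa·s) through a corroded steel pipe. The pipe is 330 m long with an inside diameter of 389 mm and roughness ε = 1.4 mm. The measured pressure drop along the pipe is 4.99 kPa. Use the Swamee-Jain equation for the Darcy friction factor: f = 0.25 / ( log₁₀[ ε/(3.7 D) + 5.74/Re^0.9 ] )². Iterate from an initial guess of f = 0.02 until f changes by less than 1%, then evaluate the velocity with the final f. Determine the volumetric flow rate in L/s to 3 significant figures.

Q ≈ 76.3 L/s

Rearranging Darcy-Weisbach: V = √(2·ΔP·D/(f·L·ρ)). With ε/D = 0.0014/0.389 = 0.0036, iterate starting from f = 0.02:
  f = 0.02 → V = √(2·4990·0.389/(0.02·330·936)) = 0.7927 m/s; Re = ρVD/μ = 5.145e+04; f → 0.03003
  f = 0.03003 → V = 0.6469 m/s; Re = 4.199e+04; f → 0.03049
  f = 0.03049 → V = 0.6421 m/s; Re = 4.167e+04; f → 0.03051
Converged (Δf/f < 1%). With the final f = 0.03051: V = √(2·4990·0.389/(0.03051·330·936)) = 0.6419 m/s.
Q = V·A = 0.6419·(π/4·0.389²) = 0.07629 m³/s = 76.3 L/s.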